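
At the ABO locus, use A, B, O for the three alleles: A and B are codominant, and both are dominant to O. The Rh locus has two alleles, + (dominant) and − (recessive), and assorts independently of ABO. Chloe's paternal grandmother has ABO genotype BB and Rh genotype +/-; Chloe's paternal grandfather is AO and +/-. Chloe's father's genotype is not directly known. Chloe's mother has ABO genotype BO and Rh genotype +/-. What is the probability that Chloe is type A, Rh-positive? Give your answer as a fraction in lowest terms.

Chloe's father's ABO genotype from BB × AO: 1/2 AB, 1/2 BO.
Crossing each possibility with the mother BO and summing P(type A): 1/2·1/4 + 1/2·0 = 1/8.
Similarly for Rh via the father's Rh distribution: P(Rh+) = 3/4.
Independent loci: 1/8 × 3/4 = 3/32.

3/32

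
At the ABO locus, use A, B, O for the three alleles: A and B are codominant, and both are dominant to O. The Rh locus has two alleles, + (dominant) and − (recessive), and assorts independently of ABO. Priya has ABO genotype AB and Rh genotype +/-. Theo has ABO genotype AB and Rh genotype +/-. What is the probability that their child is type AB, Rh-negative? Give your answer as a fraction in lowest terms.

ABO cross AB × AB → offspring phenotypes: 1/4 A, 1/4 B, 1/2 AB.
Rh cross +/- × +/- → 3/4 Rh+, 1/4 Rh-.
Independent loci: P(type AB, Rh-negative) = 1/2 × 1/4 = 1/8.

1/8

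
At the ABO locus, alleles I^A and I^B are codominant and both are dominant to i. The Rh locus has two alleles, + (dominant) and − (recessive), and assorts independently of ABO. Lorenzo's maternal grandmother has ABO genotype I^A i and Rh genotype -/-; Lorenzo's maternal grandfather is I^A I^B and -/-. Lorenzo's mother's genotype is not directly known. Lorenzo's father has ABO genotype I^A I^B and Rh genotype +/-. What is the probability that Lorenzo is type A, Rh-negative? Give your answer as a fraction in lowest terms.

Lorenzo's mother's ABO genotype from I^A i × I^A I^B: 1/4 I^A I^A, 1/4 I^A I^B, 1/4 I^A i, 1/4 I^B i.
Crossing each possibility with the father I^A I^B and summing P(type A): 1/4·1/2 + 1/4·1/4 + 1/4·1/2 + 1/4·1/4 = 3/8.
Similarly for Rh via the mother's Rh distribution: P(Rh-) = 1/2.
Independent loci: 3/8 × 1/2 = 3/16.

3/16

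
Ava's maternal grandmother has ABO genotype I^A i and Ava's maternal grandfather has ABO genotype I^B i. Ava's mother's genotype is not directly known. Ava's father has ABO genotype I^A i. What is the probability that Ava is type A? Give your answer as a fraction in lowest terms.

1/2

Ava's mother's ABO genotype from I^A i × I^B i: 1/4 I^A I^B, 1/4 I^A i, 1/4 I^B i, 1/4 i i.
Crossing each possibility with the father I^A i and summing P(type A): 1/4·1/2 + 1/4·3/4 + 1/4·1/4 + 1/4·1/2 = 1/2.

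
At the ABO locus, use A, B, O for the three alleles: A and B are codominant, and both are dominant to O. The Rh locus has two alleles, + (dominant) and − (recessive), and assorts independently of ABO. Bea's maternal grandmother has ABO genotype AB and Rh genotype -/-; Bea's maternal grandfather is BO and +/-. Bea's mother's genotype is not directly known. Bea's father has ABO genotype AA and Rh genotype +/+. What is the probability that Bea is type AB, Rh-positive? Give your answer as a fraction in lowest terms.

Bea's mother's ABO genotype from AB × BO: 1/4 AB, 1/4 AO, 1/4 BB, 1/4 BO.
Crossing each possibility with the father AA and summing P(type AB): 1/4·1/2 + 1/4·0 + 1/4·1 + 1/4·1/2 = 1/2.
Similarly for Rh via the mother's Rh distribution: P(Rh+) = 1.
Independent loci: 1/2 × 1 = 1/2.

1/2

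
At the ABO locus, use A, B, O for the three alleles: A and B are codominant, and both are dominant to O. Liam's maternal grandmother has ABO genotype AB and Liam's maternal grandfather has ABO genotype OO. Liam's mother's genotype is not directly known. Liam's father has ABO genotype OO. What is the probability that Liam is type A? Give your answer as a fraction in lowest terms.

1/4

Liam's mother's ABO genotype from AB × OO: 1/2 AO, 1/2 BO.
Crossing each possibility with the father OO and summing P(type A): 1/2·1/2 + 1/2·0 = 1/4.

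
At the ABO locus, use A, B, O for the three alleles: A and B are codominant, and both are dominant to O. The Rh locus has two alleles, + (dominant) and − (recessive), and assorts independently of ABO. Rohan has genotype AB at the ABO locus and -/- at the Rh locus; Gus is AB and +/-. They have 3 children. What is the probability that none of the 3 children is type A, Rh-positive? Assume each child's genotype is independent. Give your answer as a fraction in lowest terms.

343/512

ABO cross AB × AB → 1/4 A, 1/4 B, 1/2 AB.
Rh cross -/- × +/- → 1/2 Rh+, 1/2 Rh-; so P(type A, Rh-positive) = 1/4 × 1/2 = 1/8 per child.
P(not type A, Rh-positive) = 7/8 for one child; (7/8)^3 = 343/512.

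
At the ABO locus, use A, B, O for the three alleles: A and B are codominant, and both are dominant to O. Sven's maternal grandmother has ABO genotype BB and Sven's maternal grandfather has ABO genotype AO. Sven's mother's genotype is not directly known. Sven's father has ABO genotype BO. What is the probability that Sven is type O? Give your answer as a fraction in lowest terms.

Sven's mother's ABO genotype from BB × AO: 1/2 AB, 1/2 BO.
Crossing each possibility with the father BO and summing P(type O): 1/2·0 + 1/2·1/4 = 1/8.

1/8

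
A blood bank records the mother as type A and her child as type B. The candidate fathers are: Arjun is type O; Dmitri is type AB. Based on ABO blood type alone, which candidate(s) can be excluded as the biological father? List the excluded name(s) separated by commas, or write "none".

A candidate is excluded only if no genotype consistent with his phenotype could produce a type B child with a type A mother.
Arjun (type O): no genotype consistent with that phenotype can produce a type-B child with a type-A mother.

Arjun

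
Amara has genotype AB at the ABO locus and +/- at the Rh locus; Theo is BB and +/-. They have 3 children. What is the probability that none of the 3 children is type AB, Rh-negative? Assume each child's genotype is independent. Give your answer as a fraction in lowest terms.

ABO cross AB × BB → 1/2 B, 1/2 AB.
Rh cross +/- × +/- → 3/4 Rh+, 1/4 Rh-; so P(type AB, Rh-negative) = 1/2 × 1/4 = 1/8 per child.
P(not type AB, Rh-negative) = 7/8 for one child; (7/8)^3 = 343/512.

343/512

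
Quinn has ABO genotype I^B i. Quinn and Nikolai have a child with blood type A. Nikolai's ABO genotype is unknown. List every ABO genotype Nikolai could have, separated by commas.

For each candidate genotype of Nikolai, check whether crossing it with I^B i can produce every observed child phenotype.
  I^A I^A → possible child types {A, AB} ✓
  I^A I^B → possible child types {A, B, AB} ✓
  I^A i → possible child types {O, A, B, AB} ✓
  I^B I^B → possible child types {B} ✗
  I^B i → possible child types {O, B} ✗
  i i → possible child types {O, B} ✗

I^A I^A, I^A I^B, I^A i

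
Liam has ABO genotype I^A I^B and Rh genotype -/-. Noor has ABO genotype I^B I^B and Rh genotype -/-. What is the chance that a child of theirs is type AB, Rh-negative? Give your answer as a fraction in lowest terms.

ABO cross I^A I^B × I^B I^B → offspring phenotypes: 1/2 B, 1/2 AB.
Rh cross -/- × -/- → 1 Rh-.
Independent loci: P(type AB, Rh-negative) = 1/2 × 1 = 1/2.

1/2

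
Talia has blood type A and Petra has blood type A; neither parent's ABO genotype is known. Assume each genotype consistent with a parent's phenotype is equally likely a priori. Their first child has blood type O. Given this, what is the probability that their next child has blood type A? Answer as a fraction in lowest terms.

3/4

Possible genotypes: Talia ∈ {I^A I^A, I^A i}; Petra ∈ {I^A I^A, I^A i}.
Weight each parental genotype pair by prior × P(type-O child):
  I^A i × I^A i: posterior weight 1; P(next child type A) = 3/4.
Weighted sum = 3/4.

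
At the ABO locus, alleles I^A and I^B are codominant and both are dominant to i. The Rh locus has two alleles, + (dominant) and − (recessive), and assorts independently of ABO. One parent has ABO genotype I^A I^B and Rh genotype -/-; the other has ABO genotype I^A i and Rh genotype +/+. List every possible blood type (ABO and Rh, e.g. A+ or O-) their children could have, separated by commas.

A+, B+, AB+

Gametes from I^A I^B × I^A i give offspring ABO genotypes I^A I^A, I^A I^B, I^A i, I^B i, i.e. phenotypes A, B, AB.
Rh cross -/- × +/+ → phenotypes Rh+.
Combining independently: A+, B+, AB+.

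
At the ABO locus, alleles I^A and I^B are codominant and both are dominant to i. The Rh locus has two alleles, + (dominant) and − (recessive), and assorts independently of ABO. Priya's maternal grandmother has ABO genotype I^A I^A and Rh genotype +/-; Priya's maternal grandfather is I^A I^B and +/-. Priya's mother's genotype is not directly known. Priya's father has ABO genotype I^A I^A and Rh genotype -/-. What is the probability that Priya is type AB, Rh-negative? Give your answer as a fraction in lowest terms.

1/8

Priya's mother's ABO genotype from I^A I^A × I^A I^B: 1/2 I^A I^A, 1/2 I^A I^B.
Crossing each possibility with the father I^A I^A and summing P(type AB): 1/2·0 + 1/2·1/2 = 1/4.
Similarly for Rh via the mother's Rh distribution: P(Rh-) = 1/2.
Independent loci: 1/4 × 1/2 = 1/8.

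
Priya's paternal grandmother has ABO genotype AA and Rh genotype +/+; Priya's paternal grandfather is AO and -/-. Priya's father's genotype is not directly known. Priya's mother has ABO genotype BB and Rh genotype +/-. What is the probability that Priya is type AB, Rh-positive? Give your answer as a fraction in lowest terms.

Priya's father's ABO genotype from AA × AO: 1/2 AA, 1/2 AO.
Crossing each possibility with the mother BB and summing P(type AB): 1/2·1 + 1/2·1/2 = 3/4.
Similarly for Rh via the father's Rh distribution: P(Rh+) = 3/4.
Independent loci: 3/4 × 3/4 = 9/16.

9/16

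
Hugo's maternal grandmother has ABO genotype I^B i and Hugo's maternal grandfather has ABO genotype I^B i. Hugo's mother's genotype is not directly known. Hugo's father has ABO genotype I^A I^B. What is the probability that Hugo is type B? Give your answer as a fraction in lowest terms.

1/2

Hugo's mother's ABO genotype from I^B i × I^B i: 1/4 I^B I^B, 1/2 I^B i, 1/4 i i.
Crossing each possibility with the father I^A I^B and summing P(type B): 1/4·1/2 + 1/2·1/2 + 1/4·1/2 = 1/2.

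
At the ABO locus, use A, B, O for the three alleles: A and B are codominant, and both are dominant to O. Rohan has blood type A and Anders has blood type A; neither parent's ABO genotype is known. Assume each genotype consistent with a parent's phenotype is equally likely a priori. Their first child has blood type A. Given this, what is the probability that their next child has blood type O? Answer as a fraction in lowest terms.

Possible genotypes: Rohan ∈ {AA, AO}; Anders ∈ {AA, AO}.
Weight each parental genotype pair by prior × P(type-A child):
  AA × AA: posterior weight 4/15; P(next child type O) = 0.
  AA × AO: posterior weight 4/15; P(next child type O) = 0.
  AO × AA: posterior weight 4/15; P(next child type O) = 0.
  AO × AO: posterior weight 1/5; P(next child type O) = 1/4.
Weighted sum = 1/20.

1/20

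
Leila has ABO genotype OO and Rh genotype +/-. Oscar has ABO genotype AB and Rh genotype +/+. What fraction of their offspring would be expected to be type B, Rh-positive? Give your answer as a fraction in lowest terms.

1/2

ABO cross OO × AB → offspring phenotypes: 1/2 A, 1/2 B.
Rh cross +/- × +/+ → 1 Rh+.
Independent loci: P(type B, Rh-positive) = 1/2 × 1 = 1/2.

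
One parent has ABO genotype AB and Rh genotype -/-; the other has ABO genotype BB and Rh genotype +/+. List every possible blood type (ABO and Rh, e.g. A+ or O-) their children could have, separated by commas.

Gametes from AB × BB give offspring ABO genotypes AB, BB, i.e. phenotypes B, AB.
Rh cross -/- × +/+ → phenotypes Rh+.
Combining independently: B+, AB+.

B+, AB+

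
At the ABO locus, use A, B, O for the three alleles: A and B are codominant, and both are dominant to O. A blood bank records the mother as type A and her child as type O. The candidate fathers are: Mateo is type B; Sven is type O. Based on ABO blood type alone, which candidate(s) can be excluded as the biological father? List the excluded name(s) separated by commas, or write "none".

none

A candidate is excluded only if no genotype consistent with his phenotype could produce a type O child with a type A mother.
Every candidate has at least one consistent genotype combination, so none can be excluded.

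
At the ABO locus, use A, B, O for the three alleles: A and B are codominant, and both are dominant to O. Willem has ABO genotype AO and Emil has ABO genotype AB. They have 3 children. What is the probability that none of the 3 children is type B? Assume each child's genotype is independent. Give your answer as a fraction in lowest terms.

27/64

ABO cross AO × AB → 1/2 A, 1/4 B, 1/4 AB.
So P(type B) = 1/4 per child.
P(not type B) = 3/4 for one child; (3/4)^3 = 27/64.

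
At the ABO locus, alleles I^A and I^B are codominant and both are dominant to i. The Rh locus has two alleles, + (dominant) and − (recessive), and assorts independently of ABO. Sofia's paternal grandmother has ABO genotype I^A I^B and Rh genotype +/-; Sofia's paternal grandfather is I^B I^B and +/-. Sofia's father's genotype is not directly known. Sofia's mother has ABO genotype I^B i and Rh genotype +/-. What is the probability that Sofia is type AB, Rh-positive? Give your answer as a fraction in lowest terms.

Sofia's father's ABO genotype from I^A I^B × I^B I^B: 1/2 I^A I^B, 1/2 I^B I^B.
Crossing each possibility with the mother I^B i and summing P(type AB): 1/2·1/4 + 1/2·0 = 1/8.
Similarly for Rh via the father's Rh distribution: P(Rh+) = 3/4.
Independent loci: 1/8 × 3/4 = 3/32.

3/32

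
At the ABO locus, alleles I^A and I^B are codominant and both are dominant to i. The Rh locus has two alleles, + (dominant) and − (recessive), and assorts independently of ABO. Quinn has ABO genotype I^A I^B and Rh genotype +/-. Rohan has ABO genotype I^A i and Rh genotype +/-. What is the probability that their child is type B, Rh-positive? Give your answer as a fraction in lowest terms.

ABO cross I^A I^B × I^A i → offspring phenotypes: 1/2 A, 1/4 B, 1/4 AB.
Rh cross +/- × +/- → 3/4 Rh+, 1/4 Rh-.
Independent loci: P(type B, Rh-positive) = 1/4 × 3/4 = 3/16.

3/16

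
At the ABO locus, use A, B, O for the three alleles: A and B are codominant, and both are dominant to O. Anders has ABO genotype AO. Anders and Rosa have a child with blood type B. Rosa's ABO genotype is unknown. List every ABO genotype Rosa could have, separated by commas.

For each candidate genotype of Rosa, check whether crossing it with AO can produce every observed child phenotype.
  AA → possible child types {A} ✗
  AB → possible child types {A, B, AB} ✓
  AO → possible child types {O, A} ✗
  BB → possible child types {B, AB} ✓
  BO → possible child types {O, A, B, AB} ✓
  OO → possible child types {O, A} ✗

AB, BB, BO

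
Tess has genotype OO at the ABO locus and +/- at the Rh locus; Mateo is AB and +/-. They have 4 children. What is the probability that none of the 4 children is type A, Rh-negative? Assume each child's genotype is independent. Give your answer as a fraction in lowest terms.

2401/4096

ABO cross OO × AB → 1/2 A, 1/2 B.
Rh cross +/- × +/- → 3/4 Rh+, 1/4 Rh-; so P(type A, Rh-negative) = 1/2 × 1/4 = 1/8 per child.
P(not type A, Rh-negative) = 7/8 for one child; (7/8)^4 = 2401/4096.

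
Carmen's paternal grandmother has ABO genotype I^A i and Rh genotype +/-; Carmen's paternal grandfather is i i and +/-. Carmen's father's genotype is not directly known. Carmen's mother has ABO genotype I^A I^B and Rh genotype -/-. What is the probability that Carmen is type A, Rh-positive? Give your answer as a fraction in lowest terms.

Carmen's father's ABO genotype from I^A i × i i: 1/2 I^A i, 1/2 i i.
Crossing each possibility with the mother I^A I^B and summing P(type A): 1/2·1/2 + 1/2·1/2 = 1/2.
Similarly for Rh via the father's Rh distribution: P(Rh+) = 1/2.
Independent loci: 1/2 × 1/2 = 1/4.

1/4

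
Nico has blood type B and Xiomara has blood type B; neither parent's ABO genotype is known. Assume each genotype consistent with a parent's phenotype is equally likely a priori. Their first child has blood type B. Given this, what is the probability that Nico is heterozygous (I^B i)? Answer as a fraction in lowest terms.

7/15

Possible genotypes: Nico ∈ {I^B I^B, I^B i}; Xiomara ∈ {I^B I^B, I^B i}.
Weight each parental genotype pair by prior × P(type-B child):
  I^B I^B × I^B I^B: posterior weight 4/15.
  I^B I^B × I^B i: posterior weight 4/15.
  I^B i × I^B I^B: posterior weight 4/15.
  I^B i × I^B i: posterior weight 1/5.
Sum the posterior weight over pairs where Nico is I^B i: 7/15.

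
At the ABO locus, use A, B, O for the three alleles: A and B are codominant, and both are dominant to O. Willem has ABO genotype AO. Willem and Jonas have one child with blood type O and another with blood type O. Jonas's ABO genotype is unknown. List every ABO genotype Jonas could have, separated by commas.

For each candidate genotype of Jonas, check whether crossing it with AO can produce every observed child phenotype.
  AA → possible child types {A} ✗
  AB → possible child types {A, B, AB} ✗
  AO → possible child types {O, A} ✓
  BB → possible child types {B, AB} ✗
  BO → possible child types {O, A, B, AB} ✓
  OO → possible child types {O, A} ✓

AO, BO, OO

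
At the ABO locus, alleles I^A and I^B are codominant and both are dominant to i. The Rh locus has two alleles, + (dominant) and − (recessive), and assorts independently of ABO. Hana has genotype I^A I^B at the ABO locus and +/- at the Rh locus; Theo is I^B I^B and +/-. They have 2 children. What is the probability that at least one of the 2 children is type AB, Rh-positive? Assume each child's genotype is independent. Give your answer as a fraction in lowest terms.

ABO cross I^A I^B × I^B I^B → 1/2 B, 1/2 AB.
Rh cross +/- × +/- → 3/4 Rh+, 1/4 Rh-; so P(type AB, Rh-positive) = 1/2 × 3/4 = 3/8 per child.
P(none) = (5/8)^2 = 25/64; P(at least one) = 1 − 25/64 = 39/64.

39/64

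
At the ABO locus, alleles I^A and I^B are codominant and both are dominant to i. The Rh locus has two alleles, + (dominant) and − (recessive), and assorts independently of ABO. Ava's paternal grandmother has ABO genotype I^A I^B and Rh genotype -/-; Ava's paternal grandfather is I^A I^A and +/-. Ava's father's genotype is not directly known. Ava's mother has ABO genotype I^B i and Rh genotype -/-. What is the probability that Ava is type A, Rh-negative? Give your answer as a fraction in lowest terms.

9/32

Ava's father's ABO genotype from I^A I^B × I^A I^A: 1/2 I^A I^A, 1/2 I^A I^B.
Crossing each possibility with the mother I^B i and summing P(type A): 1/2·1/2 + 1/2·1/4 = 3/8.
Similarly for Rh via the father's Rh distribution: P(Rh-) = 3/4.
Independent loci: 3/8 × 3/4 = 9/32.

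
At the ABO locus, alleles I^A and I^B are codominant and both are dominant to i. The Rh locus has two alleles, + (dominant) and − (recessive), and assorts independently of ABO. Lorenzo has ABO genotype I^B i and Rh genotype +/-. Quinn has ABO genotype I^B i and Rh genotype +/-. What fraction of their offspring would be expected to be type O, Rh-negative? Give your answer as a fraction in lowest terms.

1/16

ABO cross I^B i × I^B i → offspring phenotypes: 1/4 O, 3/4 B.
Rh cross +/- × +/- → 3/4 Rh+, 1/4 Rh-.
Independent loci: P(type O, Rh-negative) = 1/4 × 1/4 = 1/16.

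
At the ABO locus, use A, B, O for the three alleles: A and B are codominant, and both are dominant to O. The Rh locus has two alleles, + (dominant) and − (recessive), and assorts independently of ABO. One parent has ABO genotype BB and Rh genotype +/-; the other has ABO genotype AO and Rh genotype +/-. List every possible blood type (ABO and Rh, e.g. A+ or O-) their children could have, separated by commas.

Gametes from BB × AO give offspring ABO genotypes AB, BO, i.e. phenotypes B, AB.
Rh cross +/- × +/- → phenotypes Rh+, Rh-.
Combining independently: B+, B-, AB+, AB-.

B+, B-, AB+, AB-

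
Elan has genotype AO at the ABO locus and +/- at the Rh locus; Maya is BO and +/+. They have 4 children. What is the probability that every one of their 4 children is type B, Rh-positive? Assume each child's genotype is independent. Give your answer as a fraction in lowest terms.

ABO cross AO × BO → 1/4 O, 1/4 A, 1/4 B, 1/4 AB.
Rh cross +/- × +/+ → 1 Rh+; so P(type B, Rh-positive) = 1/4 × 1 = 1/4 per child.
All 4 independent: (1/4)^4 = 1/256.

1/256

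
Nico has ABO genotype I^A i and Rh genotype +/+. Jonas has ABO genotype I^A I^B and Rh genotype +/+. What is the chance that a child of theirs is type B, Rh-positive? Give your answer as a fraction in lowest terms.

ABO cross I^A i × I^A I^B → offspring phenotypes: 1/2 A, 1/4 B, 1/4 AB.
Rh cross +/+ × +/+ → 1 Rh+.
Independent loci: P(type B, Rh-positive) = 1/4 × 1 = 1/4.

1/4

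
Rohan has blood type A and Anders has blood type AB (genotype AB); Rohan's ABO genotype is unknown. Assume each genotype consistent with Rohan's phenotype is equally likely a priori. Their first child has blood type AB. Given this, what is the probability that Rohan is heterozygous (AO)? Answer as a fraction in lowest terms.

Possible genotypes: Rohan ∈ {AA, AO}; Anders ∈ {AB}.
Weight each parental genotype pair by prior × P(type-AB child):
  AA × AB: posterior weight 2/3.
  AO × AB: posterior weight 1/3.
Sum the posterior weight over pairs where Rohan is AO: 1/3.

1/3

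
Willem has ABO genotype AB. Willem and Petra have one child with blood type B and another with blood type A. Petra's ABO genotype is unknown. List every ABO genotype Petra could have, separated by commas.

For each candidate genotype of Petra, check whether crossing it with AB can produce every observed child phenotype.
  AA → possible child types {A, AB} ✗
  AB → possible child types {A, B, AB} ✓
  AO → possible child types {A, B, AB} ✓
  BB → possible child types {B, AB} ✗
  BO → possible child types {A, B, AB} ✓
  OO → possible child types {A, B} ✓

AB, AO, BO, OO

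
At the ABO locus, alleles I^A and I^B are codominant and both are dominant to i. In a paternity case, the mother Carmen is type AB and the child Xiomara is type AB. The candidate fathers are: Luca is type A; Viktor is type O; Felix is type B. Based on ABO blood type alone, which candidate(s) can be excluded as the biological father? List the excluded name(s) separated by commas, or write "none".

A candidate is excluded only if no genotype consistent with his phenotype could produce a type AB child with a type AB mother.
Viktor (type O): no genotype consistent with that phenotype can produce a type-AB child with a type-AB mother.

Viktor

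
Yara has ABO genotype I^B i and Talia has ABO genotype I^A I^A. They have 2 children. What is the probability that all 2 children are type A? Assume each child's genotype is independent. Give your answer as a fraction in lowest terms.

1/4

ABO cross I^B i × I^A I^A → 1/2 A, 1/2 AB.
So P(type A) = 1/2 per child.
All 2 independent: (1/2)^2 = 1/4.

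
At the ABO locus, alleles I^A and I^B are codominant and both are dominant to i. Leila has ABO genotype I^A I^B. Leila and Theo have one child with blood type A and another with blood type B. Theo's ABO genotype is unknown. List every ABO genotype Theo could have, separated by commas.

I^A I^B, I^A i, I^B i, i i

For each candidate genotype of Theo, check whether crossing it with I^A I^B can produce every observed child phenotype.
  I^A I^A → possible child types {A, AB} ✗
  I^A I^B → possible child types {A, B, AB} ✓
  I^A i → possible child types {A, B, AB} ✓
  I^B I^B → possible child types {B, AB} ✗
  I^B i → possible child types {A, B, AB} ✓
  i i → possible child types {A, B} ✓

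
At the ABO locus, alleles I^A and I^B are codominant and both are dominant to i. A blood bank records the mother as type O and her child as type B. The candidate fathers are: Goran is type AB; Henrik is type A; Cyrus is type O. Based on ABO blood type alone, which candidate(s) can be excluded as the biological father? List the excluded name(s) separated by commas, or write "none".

A candidate is excluded only if no genotype consistent with his phenotype could produce a type B child with a type O mother.
Henrik (type A): no genotype consistent with that phenotype can produce a type-B child with a type-O mother.
Cyrus (type O): no genotype consistent with that phenotype can produce a type-B child with a type-O mother.

Henrik, Cyrus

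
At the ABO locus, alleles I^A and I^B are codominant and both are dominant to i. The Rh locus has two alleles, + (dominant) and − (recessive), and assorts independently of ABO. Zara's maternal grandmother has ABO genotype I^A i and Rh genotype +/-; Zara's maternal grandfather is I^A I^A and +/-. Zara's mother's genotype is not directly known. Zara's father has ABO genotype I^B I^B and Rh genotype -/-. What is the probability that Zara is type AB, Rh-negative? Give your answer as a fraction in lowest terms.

Zara's mother's ABO genotype from I^A i × I^A I^A: 1/2 I^A I^A, 1/2 I^A i.
Crossing each possibility with the father I^B I^B and summing P(type AB): 1/2·1 + 1/2·1/2 = 3/4.
Similarly for Rh via the mother's Rh distribution: P(Rh-) = 1/2.
Independent loci: 3/4 × 1/2 = 3/8.

3/8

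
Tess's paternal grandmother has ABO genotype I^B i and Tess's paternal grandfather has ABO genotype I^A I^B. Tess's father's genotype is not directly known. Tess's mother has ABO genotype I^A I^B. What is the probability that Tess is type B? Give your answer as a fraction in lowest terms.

Tess's father's ABO genotype from I^B i × I^A I^B: 1/4 I^A I^B, 1/4 I^A i, 1/4 I^B I^B, 1/4 I^B i.
Crossing each possibility with the mother I^A I^B and summing P(type B): 1/4·1/4 + 1/4·1/4 + 1/4·1/2 + 1/4·1/2 = 3/8.

3/8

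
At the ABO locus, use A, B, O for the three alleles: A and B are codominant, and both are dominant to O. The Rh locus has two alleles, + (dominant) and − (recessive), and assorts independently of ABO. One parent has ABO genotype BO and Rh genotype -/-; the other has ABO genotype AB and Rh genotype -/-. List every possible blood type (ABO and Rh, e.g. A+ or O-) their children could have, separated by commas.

Gametes from BO × AB give offspring ABO genotypes AB, AO, BB, BO, i.e. phenotypes A, B, AB.
Rh cross -/- × -/- → phenotypes Rh-.
Combining independently: A-, B-, AB-.

A-, B-, AB-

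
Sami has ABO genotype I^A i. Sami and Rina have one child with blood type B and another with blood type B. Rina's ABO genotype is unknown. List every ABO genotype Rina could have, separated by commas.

For each candidate genotype of Rina, check whether crossing it with I^A i can produce every observed child phenotype.
  I^A I^A → possible child types {A} ✗
  I^A I^B → possible child types {A, B, AB} ✓
  I^A i → possible child types {O, A} ✗
  I^B I^B → possible child types {B, AB} ✓
  I^B i → possible child types {O, A, B, AB} ✓
  i i → possible child types {O, A} ✗

I^A I^B, I^B I^B, I^B i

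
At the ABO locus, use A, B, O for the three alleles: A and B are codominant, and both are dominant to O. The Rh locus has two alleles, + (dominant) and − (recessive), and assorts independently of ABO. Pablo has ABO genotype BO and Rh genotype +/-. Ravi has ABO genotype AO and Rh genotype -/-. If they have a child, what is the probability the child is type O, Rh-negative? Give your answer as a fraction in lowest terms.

ABO cross BO × AO → offspring phenotypes: 1/4 O, 1/4 A, 1/4 B, 1/4 AB.
Rh cross +/- × -/- → 1/2 Rh+, 1/2 Rh-.
Independent loci: P(type O, Rh-negative) = 1/4 × 1/2 = 1/8.

1/8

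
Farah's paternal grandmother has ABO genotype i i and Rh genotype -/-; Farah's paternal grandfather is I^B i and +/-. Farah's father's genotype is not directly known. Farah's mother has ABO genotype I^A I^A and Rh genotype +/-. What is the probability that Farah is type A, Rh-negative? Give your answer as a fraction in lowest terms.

9/32

Farah's father's ABO genotype from i i × I^B i: 1/2 I^B i, 1/2 i i.
Crossing each possibility with the mother I^A I^A and summing P(type A): 1/2·1/2 + 1/2·1 = 3/4.
Similarly for Rh via the father's Rh distribution: P(Rh-) = 3/8.
Independent loci: 3/4 × 3/8 = 9/32.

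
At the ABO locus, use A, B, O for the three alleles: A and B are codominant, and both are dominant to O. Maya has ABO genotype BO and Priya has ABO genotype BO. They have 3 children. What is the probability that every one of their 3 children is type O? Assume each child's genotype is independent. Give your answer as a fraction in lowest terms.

ABO cross BO × BO → 1/4 O, 3/4 B.
So P(type O) = 1/4 per child.
All 3 independent: (1/4)^3 = 1/64.

1/64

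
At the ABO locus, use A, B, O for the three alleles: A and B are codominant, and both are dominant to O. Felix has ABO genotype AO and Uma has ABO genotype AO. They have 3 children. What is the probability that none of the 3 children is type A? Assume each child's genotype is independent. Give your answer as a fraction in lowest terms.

1/64

ABO cross AO × AO → 1/4 O, 3/4 A.
So P(type A) = 3/4 per child.
P(not type A) = 1/4 for one child; (1/4)^3 = 1/64.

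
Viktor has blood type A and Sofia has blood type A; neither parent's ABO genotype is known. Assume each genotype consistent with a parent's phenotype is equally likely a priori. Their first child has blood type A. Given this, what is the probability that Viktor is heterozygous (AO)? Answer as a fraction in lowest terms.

7/15

Possible genotypes: Viktor ∈ {AA, AO}; Sofia ∈ {AA, AO}.
Weight each parental genotype pair by prior × P(type-A child):
  AA × AA: posterior weight 4/15.
  AA × AO: posterior weight 4/15.
  AO × AA: posterior weight 4/15.
  AO × AO: posterior weight 1/5.
Sum the posterior weight over pairs where Viktor is AO: 7/15.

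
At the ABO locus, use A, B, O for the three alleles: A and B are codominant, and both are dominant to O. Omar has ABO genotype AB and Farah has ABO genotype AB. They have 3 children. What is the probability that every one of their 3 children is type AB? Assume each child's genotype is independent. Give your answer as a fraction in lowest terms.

1/8

ABO cross AB × AB → 1/4 A, 1/4 B, 1/2 AB.
So P(type AB) = 1/2 per child.
All 3 independent: (1/2)^3 = 1/8.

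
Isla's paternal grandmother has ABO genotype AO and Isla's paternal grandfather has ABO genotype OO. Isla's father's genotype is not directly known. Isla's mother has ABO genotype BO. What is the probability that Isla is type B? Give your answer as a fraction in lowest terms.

Isla's father's ABO genotype from AO × OO: 1/2 AO, 1/2 OO.
Crossing each possibility with the mother BO and summing P(type B): 1/2·1/4 + 1/2·1/2 = 3/8.

3/8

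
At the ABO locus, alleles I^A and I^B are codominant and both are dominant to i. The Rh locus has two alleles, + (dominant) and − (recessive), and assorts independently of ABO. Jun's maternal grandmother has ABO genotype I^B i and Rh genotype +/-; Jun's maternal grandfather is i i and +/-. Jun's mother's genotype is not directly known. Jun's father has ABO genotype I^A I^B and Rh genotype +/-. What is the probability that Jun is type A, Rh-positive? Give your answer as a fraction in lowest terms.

Jun's mother's ABO genotype from I^B i × i i: 1/2 I^B i, 1/2 i i.
Crossing each possibility with the father I^A I^B and summing P(type A): 1/2·1/4 + 1/2·1/2 = 3/8.
Similarly for Rh via the mother's Rh distribution: P(Rh+) = 3/4.
Independent loci: 3/8 × 3/4 = 9/32.

9/32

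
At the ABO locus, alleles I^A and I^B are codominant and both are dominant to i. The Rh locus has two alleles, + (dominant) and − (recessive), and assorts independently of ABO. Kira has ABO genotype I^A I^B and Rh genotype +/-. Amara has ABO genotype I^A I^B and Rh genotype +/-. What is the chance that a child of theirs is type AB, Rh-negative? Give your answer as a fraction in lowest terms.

ABO cross I^A I^B × I^A I^B → offspring phenotypes: 1/4 A, 1/4 B, 1/2 AB.
Rh cross +/- × +/- → 3/4 Rh+, 1/4 Rh-.
Independent loci: P(type AB, Rh-negative) = 1/2 × 1/4 = 1/8.

1/8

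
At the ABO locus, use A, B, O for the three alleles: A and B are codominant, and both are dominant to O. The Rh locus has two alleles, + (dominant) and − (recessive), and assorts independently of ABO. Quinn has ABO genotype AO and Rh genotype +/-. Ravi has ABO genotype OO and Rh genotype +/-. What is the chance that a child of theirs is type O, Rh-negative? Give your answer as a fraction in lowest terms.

1/8

ABO cross AO × OO → offspring phenotypes: 1/2 O, 1/2 A.
Rh cross +/- × +/- → 3/4 Rh+, 1/4 Rh-.
Independent loci: P(type O, Rh-negative) = 1/2 × 1/4 = 1/8.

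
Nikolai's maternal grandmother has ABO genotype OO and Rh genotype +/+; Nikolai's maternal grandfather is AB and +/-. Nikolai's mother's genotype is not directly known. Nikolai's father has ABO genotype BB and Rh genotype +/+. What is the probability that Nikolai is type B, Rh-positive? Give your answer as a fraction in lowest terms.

3/4

Nikolai's mother's ABO genotype from OO × AB: 1/2 AO, 1/2 BO.
Crossing each possibility with the father BB and summing P(type B): 1/2·1/2 + 1/2·1 = 3/4.
Similarly for Rh via the mother's Rh distribution: P(Rh+) = 1.
Independent loci: 3/4 × 1 = 3/4.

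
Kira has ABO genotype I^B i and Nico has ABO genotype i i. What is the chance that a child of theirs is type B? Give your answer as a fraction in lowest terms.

ABO cross I^B i × i i → offspring phenotypes: 1/2 O, 1/2 B.
So P(type B) = 1/2.

1/2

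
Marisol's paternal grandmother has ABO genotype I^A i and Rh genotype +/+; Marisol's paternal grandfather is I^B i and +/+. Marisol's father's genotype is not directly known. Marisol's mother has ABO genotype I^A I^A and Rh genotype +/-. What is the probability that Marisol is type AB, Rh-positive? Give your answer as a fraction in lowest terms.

1/4

Marisol's father's ABO genotype from I^A i × I^B i: 1/4 I^A I^B, 1/4 I^A i, 1/4 I^B i, 1/4 i i.
Crossing each possibility with the mother I^A I^A and summing P(type AB): 1/4·1/2 + 1/4·0 + 1/4·1/2 + 1/4·0 = 1/4.
Similarly for Rh via the father's Rh distribution: P(Rh+) = 1.
Independent loci: 1/4 × 1 = 1/4.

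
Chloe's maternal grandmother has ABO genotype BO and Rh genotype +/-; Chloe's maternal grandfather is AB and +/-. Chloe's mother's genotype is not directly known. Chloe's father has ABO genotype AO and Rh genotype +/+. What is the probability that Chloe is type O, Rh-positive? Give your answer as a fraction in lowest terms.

1/8

Chloe's mother's ABO genotype from BO × AB: 1/4 AB, 1/4 AO, 1/4 BB, 1/4 BO.
Crossing each possibility with the father AO and summing P(type O): 1/4·0 + 1/4·1/4 + 1/4·0 + 1/4·1/4 = 1/8.
Similarly for Rh via the mother's Rh distribution: P(Rh+) = 1.
Independent loci: 1/8 × 1 = 1/8.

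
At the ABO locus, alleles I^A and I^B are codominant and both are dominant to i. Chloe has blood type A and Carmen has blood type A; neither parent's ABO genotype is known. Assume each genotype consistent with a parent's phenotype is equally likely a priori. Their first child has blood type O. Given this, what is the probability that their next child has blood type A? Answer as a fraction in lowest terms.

3/4

Possible genotypes: Chloe ∈ {I^A I^A, I^A i}; Carmen ∈ {I^A I^A, I^A i}.
Weight each parental genotype pair by prior × P(type-O child):
  I^A i × I^A i: posterior weight 1; P(next child type A) = 3/4.
Weighted sum = 3/4.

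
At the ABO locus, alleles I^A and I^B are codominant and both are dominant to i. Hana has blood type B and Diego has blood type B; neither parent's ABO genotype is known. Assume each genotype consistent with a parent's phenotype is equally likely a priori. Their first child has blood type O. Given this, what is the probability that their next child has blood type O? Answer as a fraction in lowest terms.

Possible genotypes: Hana ∈ {I^B I^B, I^B i}; Diego ∈ {I^B I^B, I^B i}.
Weight each parental genotype pair by prior × P(type-O child):
  I^B i × I^B i: posterior weight 1; P(next child type O) = 1/4.
Weighted sum = 1/4.

1/4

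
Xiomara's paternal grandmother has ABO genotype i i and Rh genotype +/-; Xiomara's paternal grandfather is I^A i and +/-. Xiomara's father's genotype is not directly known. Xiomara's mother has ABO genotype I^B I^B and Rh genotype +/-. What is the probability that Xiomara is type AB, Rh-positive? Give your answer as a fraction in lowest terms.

Xiomara's father's ABO genotype from i i × I^A i: 1/2 I^A i, 1/2 i i.
Crossing each possibility with the mother I^B I^B and summing P(type AB): 1/2·1/2 + 1/2·0 = 1/4.
Similarly for Rh via the father's Rh distribution: P(Rh+) = 3/4.
Independent loci: 1/4 × 3/4 = 3/16.

3/16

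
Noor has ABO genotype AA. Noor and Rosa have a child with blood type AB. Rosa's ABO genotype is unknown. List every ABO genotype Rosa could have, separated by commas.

For each candidate genotype of Rosa, check whether crossing it with AA can produce every observed child phenotype.
  AA → possible child types {A} ✗
  AB → possible child types {A, AB} ✓
  AO → possible child types {A} ✗
  BB → possible child types {AB} ✓
  BO → possible child types {A, AB} ✓
  OO → possible child types {A} ✗

AB, BB, BO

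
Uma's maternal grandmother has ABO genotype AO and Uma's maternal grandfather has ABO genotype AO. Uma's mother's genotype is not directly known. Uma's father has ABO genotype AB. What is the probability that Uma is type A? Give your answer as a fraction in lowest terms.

Uma's mother's ABO genotype from AO × AO: 1/4 AA, 1/2 AO, 1/4 OO.
Crossing each possibility with the father AB and summing P(type A): 1/4·1/2 + 1/2·1/2 + 1/4·1/2 = 1/2.

1/2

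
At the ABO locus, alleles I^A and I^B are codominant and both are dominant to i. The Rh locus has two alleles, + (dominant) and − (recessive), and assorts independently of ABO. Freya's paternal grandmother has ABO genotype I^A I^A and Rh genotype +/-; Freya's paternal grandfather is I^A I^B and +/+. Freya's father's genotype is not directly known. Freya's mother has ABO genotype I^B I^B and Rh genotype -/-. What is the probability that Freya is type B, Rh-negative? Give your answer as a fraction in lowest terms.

Freya's father's ABO genotype from I^A I^A × I^A I^B: 1/2 I^A I^A, 1/2 I^A I^B.
Crossing each possibility with the mother I^B I^B and summing P(type B): 1/2·0 + 1/2·1/2 = 1/4.
Similarly for Rh via the father's Rh distribution: P(Rh-) = 1/4.
Independent loci: 1/4 × 1/4 = 1/16.

1/16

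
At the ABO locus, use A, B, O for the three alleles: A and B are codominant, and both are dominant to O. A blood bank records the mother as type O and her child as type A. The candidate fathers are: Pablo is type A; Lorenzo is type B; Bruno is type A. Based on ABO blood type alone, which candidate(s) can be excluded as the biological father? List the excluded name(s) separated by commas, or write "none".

A candidate is excluded only if no genotype consistent with his phenotype could produce a type A child with a type O mother.
Lorenzo (type B): no genotype consistent with that phenotype can produce a type-A child with a type-O mother.

Lorenzo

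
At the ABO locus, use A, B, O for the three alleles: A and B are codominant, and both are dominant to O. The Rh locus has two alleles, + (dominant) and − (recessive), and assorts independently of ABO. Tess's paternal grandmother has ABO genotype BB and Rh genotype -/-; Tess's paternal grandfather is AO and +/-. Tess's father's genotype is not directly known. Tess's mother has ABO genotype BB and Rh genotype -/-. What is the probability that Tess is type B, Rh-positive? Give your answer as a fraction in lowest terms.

3/16

Tess's father's ABO genotype from BB × AO: 1/2 AB, 1/2 BO.
Crossing each possibility with the mother BB and summing P(type B): 1/2·1/2 + 1/2·1 = 3/4.
Similarly for Rh via the father's Rh distribution: P(Rh+) = 1/4.
Independent loci: 3/4 × 1/4 = 3/16.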